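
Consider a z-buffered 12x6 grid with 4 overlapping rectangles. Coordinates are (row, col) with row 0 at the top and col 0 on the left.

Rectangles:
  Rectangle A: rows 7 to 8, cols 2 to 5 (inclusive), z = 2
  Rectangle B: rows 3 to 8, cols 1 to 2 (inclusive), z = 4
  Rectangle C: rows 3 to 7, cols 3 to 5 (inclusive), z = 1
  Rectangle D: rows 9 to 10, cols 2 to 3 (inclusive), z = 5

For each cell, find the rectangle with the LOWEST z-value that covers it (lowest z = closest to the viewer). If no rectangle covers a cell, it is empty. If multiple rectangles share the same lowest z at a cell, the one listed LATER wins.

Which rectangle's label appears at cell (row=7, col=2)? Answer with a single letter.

Check cell (7,2):
  A: rows 7-8 cols 2-5 z=2 -> covers; best now A (z=2)
  B: rows 3-8 cols 1-2 z=4 -> covers; best now A (z=2)
  C: rows 3-7 cols 3-5 -> outside (col miss)
  D: rows 9-10 cols 2-3 -> outside (row miss)
Winner: A at z=2

Answer: A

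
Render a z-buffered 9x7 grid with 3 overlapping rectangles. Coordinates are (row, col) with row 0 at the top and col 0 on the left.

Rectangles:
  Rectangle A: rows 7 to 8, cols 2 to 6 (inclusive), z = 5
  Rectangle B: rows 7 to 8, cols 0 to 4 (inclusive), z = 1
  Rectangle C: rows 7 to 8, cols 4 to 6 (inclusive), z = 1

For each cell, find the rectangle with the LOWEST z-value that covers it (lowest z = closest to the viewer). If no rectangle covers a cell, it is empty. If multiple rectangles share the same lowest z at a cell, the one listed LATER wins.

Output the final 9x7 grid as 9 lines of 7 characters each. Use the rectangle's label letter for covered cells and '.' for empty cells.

.......
.......
.......
.......
.......
.......
.......
BBBBCCC
BBBBCCC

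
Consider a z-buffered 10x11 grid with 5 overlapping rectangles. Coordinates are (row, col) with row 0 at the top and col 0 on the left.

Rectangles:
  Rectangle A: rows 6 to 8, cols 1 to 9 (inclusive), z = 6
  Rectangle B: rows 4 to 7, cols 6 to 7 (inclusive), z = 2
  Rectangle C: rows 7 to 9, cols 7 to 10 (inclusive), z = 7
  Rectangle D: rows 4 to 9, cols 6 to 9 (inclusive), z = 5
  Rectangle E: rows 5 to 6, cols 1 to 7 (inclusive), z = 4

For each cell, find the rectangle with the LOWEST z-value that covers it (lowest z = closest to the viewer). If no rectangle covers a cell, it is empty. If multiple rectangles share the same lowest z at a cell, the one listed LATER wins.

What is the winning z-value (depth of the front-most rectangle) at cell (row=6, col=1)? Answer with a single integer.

Check cell (6,1):
  A: rows 6-8 cols 1-9 z=6 -> covers; best now A (z=6)
  B: rows 4-7 cols 6-7 -> outside (col miss)
  C: rows 7-9 cols 7-10 -> outside (row miss)
  D: rows 4-9 cols 6-9 -> outside (col miss)
  E: rows 5-6 cols 1-7 z=4 -> covers; best now E (z=4)
Winner: E at z=4

Answer: 4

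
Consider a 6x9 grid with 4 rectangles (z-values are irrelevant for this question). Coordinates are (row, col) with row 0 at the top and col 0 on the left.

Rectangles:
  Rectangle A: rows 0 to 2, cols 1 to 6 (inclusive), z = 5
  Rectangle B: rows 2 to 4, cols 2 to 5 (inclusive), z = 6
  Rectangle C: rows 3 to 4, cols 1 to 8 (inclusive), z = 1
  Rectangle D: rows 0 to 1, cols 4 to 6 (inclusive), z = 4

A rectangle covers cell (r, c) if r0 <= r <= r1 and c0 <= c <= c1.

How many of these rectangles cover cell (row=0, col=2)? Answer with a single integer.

Check cell (0,2):
  A: rows 0-2 cols 1-6 -> covers
  B: rows 2-4 cols 2-5 -> outside (row miss)
  C: rows 3-4 cols 1-8 -> outside (row miss)
  D: rows 0-1 cols 4-6 -> outside (col miss)
Count covering = 1

Answer: 1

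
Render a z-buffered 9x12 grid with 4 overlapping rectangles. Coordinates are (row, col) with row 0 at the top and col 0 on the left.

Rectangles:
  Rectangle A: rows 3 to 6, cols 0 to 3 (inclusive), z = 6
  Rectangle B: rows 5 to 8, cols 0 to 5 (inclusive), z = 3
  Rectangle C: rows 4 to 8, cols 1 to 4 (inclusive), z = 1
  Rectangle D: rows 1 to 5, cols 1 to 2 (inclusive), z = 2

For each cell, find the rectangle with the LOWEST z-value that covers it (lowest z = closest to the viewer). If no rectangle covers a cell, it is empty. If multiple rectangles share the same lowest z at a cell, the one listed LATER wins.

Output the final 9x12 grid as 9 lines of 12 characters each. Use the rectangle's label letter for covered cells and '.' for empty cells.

............
.DD.........
.DD.........
ADDA........
ACCCC.......
BCCCCB......
BCCCCB......
BCCCCB......
BCCCCB......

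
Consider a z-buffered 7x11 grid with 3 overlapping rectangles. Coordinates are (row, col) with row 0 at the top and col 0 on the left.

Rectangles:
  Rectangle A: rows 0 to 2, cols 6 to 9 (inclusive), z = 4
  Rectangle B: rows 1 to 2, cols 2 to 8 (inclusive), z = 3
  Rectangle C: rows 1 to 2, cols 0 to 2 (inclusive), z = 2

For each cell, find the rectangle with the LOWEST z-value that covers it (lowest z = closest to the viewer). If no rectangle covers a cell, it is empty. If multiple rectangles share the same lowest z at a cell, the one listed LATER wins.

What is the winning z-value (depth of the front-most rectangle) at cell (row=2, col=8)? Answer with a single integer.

Answer: 3

Derivation:
Check cell (2,8):
  A: rows 0-2 cols 6-9 z=4 -> covers; best now A (z=4)
  B: rows 1-2 cols 2-8 z=3 -> covers; best now B (z=3)
  C: rows 1-2 cols 0-2 -> outside (col miss)
Winner: B at z=3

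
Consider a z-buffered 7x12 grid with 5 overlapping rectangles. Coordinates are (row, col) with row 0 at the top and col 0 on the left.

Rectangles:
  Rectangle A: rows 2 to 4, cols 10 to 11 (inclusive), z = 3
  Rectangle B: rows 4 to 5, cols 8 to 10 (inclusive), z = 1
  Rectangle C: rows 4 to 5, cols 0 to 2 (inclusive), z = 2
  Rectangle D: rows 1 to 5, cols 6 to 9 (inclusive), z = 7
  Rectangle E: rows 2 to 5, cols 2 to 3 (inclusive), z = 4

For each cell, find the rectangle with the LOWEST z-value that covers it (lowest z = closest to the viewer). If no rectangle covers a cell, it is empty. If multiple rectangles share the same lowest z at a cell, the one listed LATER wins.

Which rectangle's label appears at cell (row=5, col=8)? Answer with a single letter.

Answer: B

Derivation:
Check cell (5,8):
  A: rows 2-4 cols 10-11 -> outside (row miss)
  B: rows 4-5 cols 8-10 z=1 -> covers; best now B (z=1)
  C: rows 4-5 cols 0-2 -> outside (col miss)
  D: rows 1-5 cols 6-9 z=7 -> covers; best now B (z=1)
  E: rows 2-5 cols 2-3 -> outside (col miss)
Winner: B at z=1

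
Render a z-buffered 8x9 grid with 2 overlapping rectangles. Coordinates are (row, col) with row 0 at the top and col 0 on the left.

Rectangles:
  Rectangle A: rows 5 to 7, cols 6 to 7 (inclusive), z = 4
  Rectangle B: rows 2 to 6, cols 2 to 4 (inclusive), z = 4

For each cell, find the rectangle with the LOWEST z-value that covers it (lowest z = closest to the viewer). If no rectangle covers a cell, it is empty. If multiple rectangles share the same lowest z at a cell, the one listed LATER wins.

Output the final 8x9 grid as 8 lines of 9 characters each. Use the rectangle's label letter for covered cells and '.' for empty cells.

.........
.........
..BBB....
..BBB....
..BBB....
..BBB.AA.
..BBB.AA.
......AA.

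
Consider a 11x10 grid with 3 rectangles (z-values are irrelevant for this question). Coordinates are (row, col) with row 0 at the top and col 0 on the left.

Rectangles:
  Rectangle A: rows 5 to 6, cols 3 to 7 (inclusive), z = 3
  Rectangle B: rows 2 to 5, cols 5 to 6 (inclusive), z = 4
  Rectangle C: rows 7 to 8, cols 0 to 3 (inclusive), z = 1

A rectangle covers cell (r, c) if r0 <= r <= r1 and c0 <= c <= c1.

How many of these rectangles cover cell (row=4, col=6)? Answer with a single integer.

Answer: 1

Derivation:
Check cell (4,6):
  A: rows 5-6 cols 3-7 -> outside (row miss)
  B: rows 2-5 cols 5-6 -> covers
  C: rows 7-8 cols 0-3 -> outside (row miss)
Count covering = 1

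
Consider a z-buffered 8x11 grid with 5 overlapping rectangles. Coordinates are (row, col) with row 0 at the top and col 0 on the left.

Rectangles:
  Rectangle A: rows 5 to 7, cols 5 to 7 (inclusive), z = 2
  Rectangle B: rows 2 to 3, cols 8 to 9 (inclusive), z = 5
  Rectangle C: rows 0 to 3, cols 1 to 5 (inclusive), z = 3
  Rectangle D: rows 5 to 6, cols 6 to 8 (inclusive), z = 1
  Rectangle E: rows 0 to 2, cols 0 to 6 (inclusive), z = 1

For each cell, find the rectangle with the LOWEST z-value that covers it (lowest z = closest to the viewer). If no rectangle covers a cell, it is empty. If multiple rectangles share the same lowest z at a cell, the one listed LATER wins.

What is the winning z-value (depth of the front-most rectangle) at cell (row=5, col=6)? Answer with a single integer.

Check cell (5,6):
  A: rows 5-7 cols 5-7 z=2 -> covers; best now A (z=2)
  B: rows 2-3 cols 8-9 -> outside (row miss)
  C: rows 0-3 cols 1-5 -> outside (row miss)
  D: rows 5-6 cols 6-8 z=1 -> covers; best now D (z=1)
  E: rows 0-2 cols 0-6 -> outside (row miss)
Winner: D at z=1

Answer: 1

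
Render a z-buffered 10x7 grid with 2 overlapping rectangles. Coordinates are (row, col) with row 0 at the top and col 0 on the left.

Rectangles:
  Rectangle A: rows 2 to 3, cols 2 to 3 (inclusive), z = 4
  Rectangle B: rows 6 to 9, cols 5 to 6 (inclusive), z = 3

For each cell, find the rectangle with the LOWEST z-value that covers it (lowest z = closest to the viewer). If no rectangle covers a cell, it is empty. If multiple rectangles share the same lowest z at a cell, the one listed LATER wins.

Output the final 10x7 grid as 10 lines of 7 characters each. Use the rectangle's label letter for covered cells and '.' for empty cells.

.......
.......
..AA...
..AA...
.......
.......
.....BB
.....BB
.....BB
.....BB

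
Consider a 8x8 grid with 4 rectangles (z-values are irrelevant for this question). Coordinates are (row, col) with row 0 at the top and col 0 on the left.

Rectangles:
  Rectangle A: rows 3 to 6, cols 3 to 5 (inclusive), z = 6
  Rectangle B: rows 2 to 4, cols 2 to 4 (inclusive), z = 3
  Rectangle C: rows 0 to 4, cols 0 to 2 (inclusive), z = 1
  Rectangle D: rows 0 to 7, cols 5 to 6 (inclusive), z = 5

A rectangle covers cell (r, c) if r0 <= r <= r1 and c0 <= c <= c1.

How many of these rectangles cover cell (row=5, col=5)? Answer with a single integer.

Check cell (5,5):
  A: rows 3-6 cols 3-5 -> covers
  B: rows 2-4 cols 2-4 -> outside (row miss)
  C: rows 0-4 cols 0-2 -> outside (row miss)
  D: rows 0-7 cols 5-6 -> covers
Count covering = 2

Answer: 2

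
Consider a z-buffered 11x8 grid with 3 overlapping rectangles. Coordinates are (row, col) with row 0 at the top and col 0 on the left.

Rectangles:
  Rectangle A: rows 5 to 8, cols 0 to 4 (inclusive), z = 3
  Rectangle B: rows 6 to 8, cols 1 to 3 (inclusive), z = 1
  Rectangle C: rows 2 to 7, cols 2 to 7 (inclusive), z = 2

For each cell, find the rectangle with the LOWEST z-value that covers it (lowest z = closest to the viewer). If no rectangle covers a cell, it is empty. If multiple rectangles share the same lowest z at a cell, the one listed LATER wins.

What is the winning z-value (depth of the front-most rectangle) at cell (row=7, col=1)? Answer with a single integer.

Answer: 1

Derivation:
Check cell (7,1):
  A: rows 5-8 cols 0-4 z=3 -> covers; best now A (z=3)
  B: rows 6-8 cols 1-3 z=1 -> covers; best now B (z=1)
  C: rows 2-7 cols 2-7 -> outside (col miss)
Winner: B at z=1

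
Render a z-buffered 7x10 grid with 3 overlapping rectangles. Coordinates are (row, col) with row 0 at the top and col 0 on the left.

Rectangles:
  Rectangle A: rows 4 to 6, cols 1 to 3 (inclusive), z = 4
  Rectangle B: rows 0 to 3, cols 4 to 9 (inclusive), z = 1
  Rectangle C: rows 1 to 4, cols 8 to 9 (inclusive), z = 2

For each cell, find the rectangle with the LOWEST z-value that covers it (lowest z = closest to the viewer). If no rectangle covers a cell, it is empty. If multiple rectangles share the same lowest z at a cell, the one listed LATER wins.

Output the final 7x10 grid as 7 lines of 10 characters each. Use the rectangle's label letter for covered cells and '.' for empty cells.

....BBBBBB
....BBBBBB
....BBBBBB
....BBBBBB
.AAA....CC
.AAA......
.AAA......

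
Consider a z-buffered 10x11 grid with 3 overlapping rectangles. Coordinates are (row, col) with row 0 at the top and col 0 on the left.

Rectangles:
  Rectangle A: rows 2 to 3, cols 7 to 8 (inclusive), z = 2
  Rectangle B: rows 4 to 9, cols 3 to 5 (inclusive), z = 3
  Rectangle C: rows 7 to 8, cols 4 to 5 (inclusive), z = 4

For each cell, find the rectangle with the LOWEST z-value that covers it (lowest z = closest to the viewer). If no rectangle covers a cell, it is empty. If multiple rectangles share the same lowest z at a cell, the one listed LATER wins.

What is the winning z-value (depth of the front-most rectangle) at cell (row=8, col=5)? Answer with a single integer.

Answer: 3

Derivation:
Check cell (8,5):
  A: rows 2-3 cols 7-8 -> outside (row miss)
  B: rows 4-9 cols 3-5 z=3 -> covers; best now B (z=3)
  C: rows 7-8 cols 4-5 z=4 -> covers; best now B (z=3)
Winner: B at z=3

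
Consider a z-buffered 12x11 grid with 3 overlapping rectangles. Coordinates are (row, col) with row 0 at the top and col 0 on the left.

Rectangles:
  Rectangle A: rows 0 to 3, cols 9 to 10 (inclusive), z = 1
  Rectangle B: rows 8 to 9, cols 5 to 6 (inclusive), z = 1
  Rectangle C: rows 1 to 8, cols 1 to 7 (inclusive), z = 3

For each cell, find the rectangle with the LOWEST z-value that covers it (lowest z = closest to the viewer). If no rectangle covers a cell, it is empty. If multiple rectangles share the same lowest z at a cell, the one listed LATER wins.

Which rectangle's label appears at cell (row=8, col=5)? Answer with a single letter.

Answer: B

Derivation:
Check cell (8,5):
  A: rows 0-3 cols 9-10 -> outside (row miss)
  B: rows 8-9 cols 5-6 z=1 -> covers; best now B (z=1)
  C: rows 1-8 cols 1-7 z=3 -> covers; best now B (z=1)
Winner: B at z=1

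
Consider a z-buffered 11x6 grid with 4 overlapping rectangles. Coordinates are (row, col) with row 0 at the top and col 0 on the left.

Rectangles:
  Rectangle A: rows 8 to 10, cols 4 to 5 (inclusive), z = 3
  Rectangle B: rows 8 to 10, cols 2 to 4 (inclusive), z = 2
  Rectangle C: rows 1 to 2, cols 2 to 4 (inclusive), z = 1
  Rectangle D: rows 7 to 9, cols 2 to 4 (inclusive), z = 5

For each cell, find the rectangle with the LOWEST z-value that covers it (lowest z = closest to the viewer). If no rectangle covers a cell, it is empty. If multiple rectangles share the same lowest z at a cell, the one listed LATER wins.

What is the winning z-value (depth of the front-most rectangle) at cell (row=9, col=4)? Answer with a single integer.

Answer: 2

Derivation:
Check cell (9,4):
  A: rows 8-10 cols 4-5 z=3 -> covers; best now A (z=3)
  B: rows 8-10 cols 2-4 z=2 -> covers; best now B (z=2)
  C: rows 1-2 cols 2-4 -> outside (row miss)
  D: rows 7-9 cols 2-4 z=5 -> covers; best now B (z=2)
Winner: B at z=2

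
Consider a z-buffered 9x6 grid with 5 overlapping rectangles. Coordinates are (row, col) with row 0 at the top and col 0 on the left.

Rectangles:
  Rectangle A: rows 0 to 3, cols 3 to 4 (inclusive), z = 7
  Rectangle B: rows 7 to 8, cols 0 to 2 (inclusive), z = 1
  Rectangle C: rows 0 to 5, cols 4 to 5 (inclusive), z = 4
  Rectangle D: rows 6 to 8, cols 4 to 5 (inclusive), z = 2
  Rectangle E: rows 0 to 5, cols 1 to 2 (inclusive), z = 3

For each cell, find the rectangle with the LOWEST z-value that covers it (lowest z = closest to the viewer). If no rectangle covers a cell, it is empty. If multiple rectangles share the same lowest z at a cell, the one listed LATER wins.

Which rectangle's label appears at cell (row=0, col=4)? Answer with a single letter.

Check cell (0,4):
  A: rows 0-3 cols 3-4 z=7 -> covers; best now A (z=7)
  B: rows 7-8 cols 0-2 -> outside (row miss)
  C: rows 0-5 cols 4-5 z=4 -> covers; best now C (z=4)
  D: rows 6-8 cols 4-5 -> outside (row miss)
  E: rows 0-5 cols 1-2 -> outside (col miss)
Winner: C at z=4

Answer: C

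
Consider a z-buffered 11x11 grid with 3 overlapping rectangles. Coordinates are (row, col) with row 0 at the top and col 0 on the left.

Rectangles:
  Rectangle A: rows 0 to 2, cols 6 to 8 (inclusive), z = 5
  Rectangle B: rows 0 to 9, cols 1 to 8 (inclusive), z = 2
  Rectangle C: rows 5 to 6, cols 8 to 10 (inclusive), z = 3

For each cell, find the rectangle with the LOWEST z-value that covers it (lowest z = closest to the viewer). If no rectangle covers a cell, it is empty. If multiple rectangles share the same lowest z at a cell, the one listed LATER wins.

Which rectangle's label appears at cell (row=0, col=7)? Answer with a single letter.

Answer: B

Derivation:
Check cell (0,7):
  A: rows 0-2 cols 6-8 z=5 -> covers; best now A (z=5)
  B: rows 0-9 cols 1-8 z=2 -> covers; best now B (z=2)
  C: rows 5-6 cols 8-10 -> outside (row miss)
Winner: B at z=2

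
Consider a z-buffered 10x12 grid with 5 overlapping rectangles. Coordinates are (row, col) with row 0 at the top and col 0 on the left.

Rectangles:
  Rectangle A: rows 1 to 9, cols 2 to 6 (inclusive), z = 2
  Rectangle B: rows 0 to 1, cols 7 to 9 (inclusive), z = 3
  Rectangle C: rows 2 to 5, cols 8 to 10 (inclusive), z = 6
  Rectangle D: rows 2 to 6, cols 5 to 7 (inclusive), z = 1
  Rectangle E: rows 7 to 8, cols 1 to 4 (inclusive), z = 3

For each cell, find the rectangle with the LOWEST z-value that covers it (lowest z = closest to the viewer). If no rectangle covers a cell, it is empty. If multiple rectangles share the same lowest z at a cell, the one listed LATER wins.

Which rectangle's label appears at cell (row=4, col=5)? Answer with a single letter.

Answer: D

Derivation:
Check cell (4,5):
  A: rows 1-9 cols 2-6 z=2 -> covers; best now A (z=2)
  B: rows 0-1 cols 7-9 -> outside (row miss)
  C: rows 2-5 cols 8-10 -> outside (col miss)
  D: rows 2-6 cols 5-7 z=1 -> covers; best now D (z=1)
  E: rows 7-8 cols 1-4 -> outside (row miss)
Winner: D at z=1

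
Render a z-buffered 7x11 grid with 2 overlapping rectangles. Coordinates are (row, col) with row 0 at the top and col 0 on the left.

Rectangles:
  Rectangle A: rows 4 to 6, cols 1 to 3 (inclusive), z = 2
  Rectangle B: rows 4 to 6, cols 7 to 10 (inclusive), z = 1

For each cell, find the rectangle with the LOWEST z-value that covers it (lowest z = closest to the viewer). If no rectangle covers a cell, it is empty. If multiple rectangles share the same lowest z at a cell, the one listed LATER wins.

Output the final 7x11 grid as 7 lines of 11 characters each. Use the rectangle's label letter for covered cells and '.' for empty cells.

...........
...........
...........
...........
.AAA...BBBB
.AAA...BBBB
.AAA...BBBB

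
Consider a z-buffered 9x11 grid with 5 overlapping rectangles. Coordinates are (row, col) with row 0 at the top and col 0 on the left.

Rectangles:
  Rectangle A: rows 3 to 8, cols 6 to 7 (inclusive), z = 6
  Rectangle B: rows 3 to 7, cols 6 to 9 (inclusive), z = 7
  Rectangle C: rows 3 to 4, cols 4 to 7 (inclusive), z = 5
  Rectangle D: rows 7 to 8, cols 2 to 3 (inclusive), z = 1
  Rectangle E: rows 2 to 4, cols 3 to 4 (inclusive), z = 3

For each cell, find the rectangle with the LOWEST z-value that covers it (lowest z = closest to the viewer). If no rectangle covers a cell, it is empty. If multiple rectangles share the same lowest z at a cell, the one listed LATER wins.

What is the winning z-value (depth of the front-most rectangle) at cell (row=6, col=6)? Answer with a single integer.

Check cell (6,6):
  A: rows 3-8 cols 6-7 z=6 -> covers; best now A (z=6)
  B: rows 3-7 cols 6-9 z=7 -> covers; best now A (z=6)
  C: rows 3-4 cols 4-7 -> outside (row miss)
  D: rows 7-8 cols 2-3 -> outside (row miss)
  E: rows 2-4 cols 3-4 -> outside (row miss)
Winner: A at z=6

Answer: 6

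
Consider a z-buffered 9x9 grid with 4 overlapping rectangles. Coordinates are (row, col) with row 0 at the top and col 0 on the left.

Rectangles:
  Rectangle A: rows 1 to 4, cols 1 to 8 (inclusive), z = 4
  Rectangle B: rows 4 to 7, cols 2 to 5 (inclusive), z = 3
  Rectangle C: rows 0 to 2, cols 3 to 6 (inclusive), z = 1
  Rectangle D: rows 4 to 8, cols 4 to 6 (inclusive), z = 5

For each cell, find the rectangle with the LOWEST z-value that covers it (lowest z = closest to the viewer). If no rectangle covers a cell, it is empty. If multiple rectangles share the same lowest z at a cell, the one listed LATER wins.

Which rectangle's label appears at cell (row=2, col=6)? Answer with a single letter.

Answer: C

Derivation:
Check cell (2,6):
  A: rows 1-4 cols 1-8 z=4 -> covers; best now A (z=4)
  B: rows 4-7 cols 2-5 -> outside (row miss)
  C: rows 0-2 cols 3-6 z=1 -> covers; best now C (z=1)
  D: rows 4-8 cols 4-6 -> outside (row miss)
Winner: C at z=1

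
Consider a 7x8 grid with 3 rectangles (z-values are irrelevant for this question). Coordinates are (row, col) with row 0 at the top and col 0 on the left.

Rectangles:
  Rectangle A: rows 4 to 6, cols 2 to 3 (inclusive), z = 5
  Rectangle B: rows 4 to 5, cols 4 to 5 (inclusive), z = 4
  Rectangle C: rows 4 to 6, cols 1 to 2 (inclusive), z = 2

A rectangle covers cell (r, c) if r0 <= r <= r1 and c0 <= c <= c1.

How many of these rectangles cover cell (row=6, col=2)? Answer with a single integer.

Answer: 2

Derivation:
Check cell (6,2):
  A: rows 4-6 cols 2-3 -> covers
  B: rows 4-5 cols 4-5 -> outside (row miss)
  C: rows 4-6 cols 1-2 -> covers
Count covering = 2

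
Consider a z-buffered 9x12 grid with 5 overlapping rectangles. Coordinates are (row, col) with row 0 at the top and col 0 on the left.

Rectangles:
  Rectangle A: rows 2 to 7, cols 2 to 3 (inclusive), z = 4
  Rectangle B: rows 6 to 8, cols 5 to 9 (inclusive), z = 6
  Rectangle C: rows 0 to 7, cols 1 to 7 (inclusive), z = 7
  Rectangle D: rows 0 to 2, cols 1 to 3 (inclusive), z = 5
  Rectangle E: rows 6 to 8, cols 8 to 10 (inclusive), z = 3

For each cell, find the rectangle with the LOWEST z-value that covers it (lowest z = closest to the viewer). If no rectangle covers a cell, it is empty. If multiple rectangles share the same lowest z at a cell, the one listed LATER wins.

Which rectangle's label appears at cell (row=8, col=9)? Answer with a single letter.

Answer: E

Derivation:
Check cell (8,9):
  A: rows 2-7 cols 2-3 -> outside (row miss)
  B: rows 6-8 cols 5-9 z=6 -> covers; best now B (z=6)
  C: rows 0-7 cols 1-7 -> outside (row miss)
  D: rows 0-2 cols 1-3 -> outside (row miss)
  E: rows 6-8 cols 8-10 z=3 -> covers; best now E (z=3)
Winner: E at z=3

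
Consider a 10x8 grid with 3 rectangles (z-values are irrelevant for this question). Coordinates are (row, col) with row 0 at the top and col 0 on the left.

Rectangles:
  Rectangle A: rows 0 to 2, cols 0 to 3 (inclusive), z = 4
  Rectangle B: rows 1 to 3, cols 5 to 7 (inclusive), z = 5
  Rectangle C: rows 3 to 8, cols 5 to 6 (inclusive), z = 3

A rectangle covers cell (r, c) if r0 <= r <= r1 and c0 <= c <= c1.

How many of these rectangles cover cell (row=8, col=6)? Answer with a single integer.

Check cell (8,6):
  A: rows 0-2 cols 0-3 -> outside (row miss)
  B: rows 1-3 cols 5-7 -> outside (row miss)
  C: rows 3-8 cols 5-6 -> covers
Count covering = 1

Answer: 1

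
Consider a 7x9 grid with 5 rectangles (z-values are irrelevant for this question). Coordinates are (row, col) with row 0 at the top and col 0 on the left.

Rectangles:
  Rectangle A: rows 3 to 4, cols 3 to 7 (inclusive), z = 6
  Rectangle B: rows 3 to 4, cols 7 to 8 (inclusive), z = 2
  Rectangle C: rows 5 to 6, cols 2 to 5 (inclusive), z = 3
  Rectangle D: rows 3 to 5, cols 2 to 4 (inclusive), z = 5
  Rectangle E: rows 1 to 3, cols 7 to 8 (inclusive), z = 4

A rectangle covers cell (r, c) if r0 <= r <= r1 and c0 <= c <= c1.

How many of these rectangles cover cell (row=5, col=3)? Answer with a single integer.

Answer: 2

Derivation:
Check cell (5,3):
  A: rows 3-4 cols 3-7 -> outside (row miss)
  B: rows 3-4 cols 7-8 -> outside (row miss)
  C: rows 5-6 cols 2-5 -> covers
  D: rows 3-5 cols 2-4 -> covers
  E: rows 1-3 cols 7-8 -> outside (row miss)
Count covering = 2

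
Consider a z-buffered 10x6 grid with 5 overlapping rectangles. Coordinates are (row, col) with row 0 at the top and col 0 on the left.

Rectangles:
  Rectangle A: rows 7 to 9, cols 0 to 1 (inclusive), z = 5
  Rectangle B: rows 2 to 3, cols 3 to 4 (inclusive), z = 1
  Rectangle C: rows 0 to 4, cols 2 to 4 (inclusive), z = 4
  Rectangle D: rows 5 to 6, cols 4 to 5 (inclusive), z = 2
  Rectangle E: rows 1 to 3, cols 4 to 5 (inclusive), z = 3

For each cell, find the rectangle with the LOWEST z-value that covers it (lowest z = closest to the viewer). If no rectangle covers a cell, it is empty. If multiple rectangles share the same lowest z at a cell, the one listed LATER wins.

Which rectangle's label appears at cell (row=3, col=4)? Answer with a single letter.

Check cell (3,4):
  A: rows 7-9 cols 0-1 -> outside (row miss)
  B: rows 2-3 cols 3-4 z=1 -> covers; best now B (z=1)
  C: rows 0-4 cols 2-4 z=4 -> covers; best now B (z=1)
  D: rows 5-6 cols 4-5 -> outside (row miss)
  E: rows 1-3 cols 4-5 z=3 -> covers; best now B (z=1)
Winner: B at z=1

Answer: B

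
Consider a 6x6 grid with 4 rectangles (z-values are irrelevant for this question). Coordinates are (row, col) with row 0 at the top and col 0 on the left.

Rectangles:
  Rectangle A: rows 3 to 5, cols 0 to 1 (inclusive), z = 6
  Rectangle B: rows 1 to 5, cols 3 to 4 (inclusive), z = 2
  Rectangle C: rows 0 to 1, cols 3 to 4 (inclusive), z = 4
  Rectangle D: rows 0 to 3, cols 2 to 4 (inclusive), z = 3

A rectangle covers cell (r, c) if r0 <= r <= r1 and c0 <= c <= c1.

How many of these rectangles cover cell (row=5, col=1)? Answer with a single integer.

Check cell (5,1):
  A: rows 3-5 cols 0-1 -> covers
  B: rows 1-5 cols 3-4 -> outside (col miss)
  C: rows 0-1 cols 3-4 -> outside (row miss)
  D: rows 0-3 cols 2-4 -> outside (row miss)
Count covering = 1

Answer: 1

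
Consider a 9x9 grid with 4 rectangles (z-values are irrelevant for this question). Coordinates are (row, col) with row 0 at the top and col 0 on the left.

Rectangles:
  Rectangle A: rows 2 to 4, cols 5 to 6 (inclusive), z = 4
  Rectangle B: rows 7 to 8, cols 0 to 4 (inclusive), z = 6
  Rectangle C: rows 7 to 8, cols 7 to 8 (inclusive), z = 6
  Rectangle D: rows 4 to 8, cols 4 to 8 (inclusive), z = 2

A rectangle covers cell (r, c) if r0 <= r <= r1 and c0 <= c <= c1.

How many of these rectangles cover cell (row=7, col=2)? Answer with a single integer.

Check cell (7,2):
  A: rows 2-4 cols 5-6 -> outside (row miss)
  B: rows 7-8 cols 0-4 -> covers
  C: rows 7-8 cols 7-8 -> outside (col miss)
  D: rows 4-8 cols 4-8 -> outside (col miss)
Count covering = 1

Answer: 1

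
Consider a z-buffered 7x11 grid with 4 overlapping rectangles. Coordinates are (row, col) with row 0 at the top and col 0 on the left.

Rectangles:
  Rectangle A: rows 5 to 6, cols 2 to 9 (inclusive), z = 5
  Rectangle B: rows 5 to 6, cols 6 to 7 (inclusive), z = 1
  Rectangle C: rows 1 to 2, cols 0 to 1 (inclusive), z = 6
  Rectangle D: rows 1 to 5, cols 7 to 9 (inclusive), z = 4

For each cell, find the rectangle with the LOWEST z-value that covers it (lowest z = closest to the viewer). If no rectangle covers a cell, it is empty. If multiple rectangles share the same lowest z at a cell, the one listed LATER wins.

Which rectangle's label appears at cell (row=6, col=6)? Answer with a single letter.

Answer: B

Derivation:
Check cell (6,6):
  A: rows 5-6 cols 2-9 z=5 -> covers; best now A (z=5)
  B: rows 5-6 cols 6-7 z=1 -> covers; best now B (z=1)
  C: rows 1-2 cols 0-1 -> outside (row miss)
  D: rows 1-5 cols 7-9 -> outside (row miss)
Winner: B at z=1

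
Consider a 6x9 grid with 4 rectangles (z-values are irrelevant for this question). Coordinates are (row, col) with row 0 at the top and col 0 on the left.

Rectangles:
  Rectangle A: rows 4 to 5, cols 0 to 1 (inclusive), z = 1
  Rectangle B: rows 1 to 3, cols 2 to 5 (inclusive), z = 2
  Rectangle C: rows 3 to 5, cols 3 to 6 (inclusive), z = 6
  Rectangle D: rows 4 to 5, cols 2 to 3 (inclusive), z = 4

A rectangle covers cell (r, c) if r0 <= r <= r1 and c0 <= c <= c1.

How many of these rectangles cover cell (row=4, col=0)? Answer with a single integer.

Check cell (4,0):
  A: rows 4-5 cols 0-1 -> covers
  B: rows 1-3 cols 2-5 -> outside (row miss)
  C: rows 3-5 cols 3-6 -> outside (col miss)
  D: rows 4-5 cols 2-3 -> outside (col miss)
Count covering = 1

Answer: 1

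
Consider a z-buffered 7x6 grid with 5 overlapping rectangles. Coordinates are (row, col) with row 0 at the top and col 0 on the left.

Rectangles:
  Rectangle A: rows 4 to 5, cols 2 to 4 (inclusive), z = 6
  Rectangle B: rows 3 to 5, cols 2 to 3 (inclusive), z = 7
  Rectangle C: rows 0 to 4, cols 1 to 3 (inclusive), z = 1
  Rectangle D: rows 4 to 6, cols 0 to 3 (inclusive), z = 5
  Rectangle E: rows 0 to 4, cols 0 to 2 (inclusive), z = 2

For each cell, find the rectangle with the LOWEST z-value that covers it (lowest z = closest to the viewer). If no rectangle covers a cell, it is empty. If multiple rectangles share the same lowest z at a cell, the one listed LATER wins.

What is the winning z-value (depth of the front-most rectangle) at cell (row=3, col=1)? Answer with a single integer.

Check cell (3,1):
  A: rows 4-5 cols 2-4 -> outside (row miss)
  B: rows 3-5 cols 2-3 -> outside (col miss)
  C: rows 0-4 cols 1-3 z=1 -> covers; best now C (z=1)
  D: rows 4-6 cols 0-3 -> outside (row miss)
  E: rows 0-4 cols 0-2 z=2 -> covers; best now C (z=1)
Winner: C at z=1

Answer: 1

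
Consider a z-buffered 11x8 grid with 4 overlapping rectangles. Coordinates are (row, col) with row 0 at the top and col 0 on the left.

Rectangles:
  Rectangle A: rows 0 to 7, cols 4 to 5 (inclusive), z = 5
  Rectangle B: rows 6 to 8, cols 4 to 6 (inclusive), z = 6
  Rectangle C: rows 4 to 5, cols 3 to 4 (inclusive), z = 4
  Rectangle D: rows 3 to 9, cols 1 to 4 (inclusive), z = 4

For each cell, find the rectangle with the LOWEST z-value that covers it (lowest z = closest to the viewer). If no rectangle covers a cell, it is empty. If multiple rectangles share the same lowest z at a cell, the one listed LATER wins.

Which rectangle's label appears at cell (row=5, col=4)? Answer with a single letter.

Check cell (5,4):
  A: rows 0-7 cols 4-5 z=5 -> covers; best now A (z=5)
  B: rows 6-8 cols 4-6 -> outside (row miss)
  C: rows 4-5 cols 3-4 z=4 -> covers; best now C (z=4)
  D: rows 3-9 cols 1-4 z=4 -> covers; best now D (z=4)
Winner: D at z=4

Answer: D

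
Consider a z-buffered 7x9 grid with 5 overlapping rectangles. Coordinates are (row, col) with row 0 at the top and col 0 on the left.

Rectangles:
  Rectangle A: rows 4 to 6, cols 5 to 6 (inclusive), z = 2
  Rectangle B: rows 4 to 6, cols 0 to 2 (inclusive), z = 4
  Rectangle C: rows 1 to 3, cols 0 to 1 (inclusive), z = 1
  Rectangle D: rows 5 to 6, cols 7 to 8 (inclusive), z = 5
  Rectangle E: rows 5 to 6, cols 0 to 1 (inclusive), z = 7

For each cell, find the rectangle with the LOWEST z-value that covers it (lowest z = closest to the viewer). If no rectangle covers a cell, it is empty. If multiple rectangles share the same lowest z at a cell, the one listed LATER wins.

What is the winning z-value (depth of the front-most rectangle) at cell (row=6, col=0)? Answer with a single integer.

Answer: 4

Derivation:
Check cell (6,0):
  A: rows 4-6 cols 5-6 -> outside (col miss)
  B: rows 4-6 cols 0-2 z=4 -> covers; best now B (z=4)
  C: rows 1-3 cols 0-1 -> outside (row miss)
  D: rows 5-6 cols 7-8 -> outside (col miss)
  E: rows 5-6 cols 0-1 z=7 -> covers; best now B (z=4)
Winner: B at z=4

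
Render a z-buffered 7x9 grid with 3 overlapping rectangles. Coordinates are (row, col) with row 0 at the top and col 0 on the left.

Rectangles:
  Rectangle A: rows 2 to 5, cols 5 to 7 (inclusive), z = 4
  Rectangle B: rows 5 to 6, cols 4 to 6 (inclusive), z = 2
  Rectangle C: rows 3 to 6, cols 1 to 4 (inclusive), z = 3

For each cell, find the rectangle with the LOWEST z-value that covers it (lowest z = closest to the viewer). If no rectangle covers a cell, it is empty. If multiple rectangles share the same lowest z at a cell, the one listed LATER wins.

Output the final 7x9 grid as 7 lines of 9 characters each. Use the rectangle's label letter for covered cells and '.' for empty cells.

.........
.........
.....AAA.
.CCCCAAA.
.CCCCAAA.
.CCCBBBA.
.CCCBBB..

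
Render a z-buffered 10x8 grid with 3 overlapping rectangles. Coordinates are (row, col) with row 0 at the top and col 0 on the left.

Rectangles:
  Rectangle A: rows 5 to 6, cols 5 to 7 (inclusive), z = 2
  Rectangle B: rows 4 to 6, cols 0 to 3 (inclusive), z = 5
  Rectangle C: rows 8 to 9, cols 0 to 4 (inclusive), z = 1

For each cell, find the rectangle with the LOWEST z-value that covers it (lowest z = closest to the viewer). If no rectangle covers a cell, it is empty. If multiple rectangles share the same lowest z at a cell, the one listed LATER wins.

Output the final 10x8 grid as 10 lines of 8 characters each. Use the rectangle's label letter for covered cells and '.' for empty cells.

........
........
........
........
BBBB....
BBBB.AAA
BBBB.AAA
........
CCCCC...
CCCCC...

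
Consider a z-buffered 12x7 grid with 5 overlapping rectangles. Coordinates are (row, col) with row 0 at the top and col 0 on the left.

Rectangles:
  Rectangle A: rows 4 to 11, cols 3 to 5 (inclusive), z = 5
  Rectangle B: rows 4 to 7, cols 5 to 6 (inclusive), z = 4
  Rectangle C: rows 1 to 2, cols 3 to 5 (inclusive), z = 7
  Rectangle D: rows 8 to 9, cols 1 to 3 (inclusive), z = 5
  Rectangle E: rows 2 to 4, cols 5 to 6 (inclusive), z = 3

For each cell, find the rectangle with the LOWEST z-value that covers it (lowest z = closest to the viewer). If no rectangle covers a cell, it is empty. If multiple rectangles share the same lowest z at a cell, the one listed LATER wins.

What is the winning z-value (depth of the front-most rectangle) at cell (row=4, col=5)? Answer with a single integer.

Answer: 3

Derivation:
Check cell (4,5):
  A: rows 4-11 cols 3-5 z=5 -> covers; best now A (z=5)
  B: rows 4-7 cols 5-6 z=4 -> covers; best now B (z=4)
  C: rows 1-2 cols 3-5 -> outside (row miss)
  D: rows 8-9 cols 1-3 -> outside (row miss)
  E: rows 2-4 cols 5-6 z=3 -> covers; best now E (z=3)
Winner: E at z=3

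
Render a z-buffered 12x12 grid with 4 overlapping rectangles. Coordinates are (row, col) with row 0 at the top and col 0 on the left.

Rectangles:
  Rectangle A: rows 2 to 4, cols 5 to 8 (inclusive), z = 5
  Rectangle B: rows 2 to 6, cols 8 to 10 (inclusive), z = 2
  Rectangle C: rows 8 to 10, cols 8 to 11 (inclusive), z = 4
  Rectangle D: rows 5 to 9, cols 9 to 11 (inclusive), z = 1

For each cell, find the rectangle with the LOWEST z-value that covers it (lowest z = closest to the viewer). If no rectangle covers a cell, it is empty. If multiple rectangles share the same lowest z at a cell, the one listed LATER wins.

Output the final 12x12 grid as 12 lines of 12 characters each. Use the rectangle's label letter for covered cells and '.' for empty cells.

............
............
.....AAABBB.
.....AAABBB.
.....AAABBB.
........BDDD
........BDDD
.........DDD
........CDDD
........CDDD
........CCCC
............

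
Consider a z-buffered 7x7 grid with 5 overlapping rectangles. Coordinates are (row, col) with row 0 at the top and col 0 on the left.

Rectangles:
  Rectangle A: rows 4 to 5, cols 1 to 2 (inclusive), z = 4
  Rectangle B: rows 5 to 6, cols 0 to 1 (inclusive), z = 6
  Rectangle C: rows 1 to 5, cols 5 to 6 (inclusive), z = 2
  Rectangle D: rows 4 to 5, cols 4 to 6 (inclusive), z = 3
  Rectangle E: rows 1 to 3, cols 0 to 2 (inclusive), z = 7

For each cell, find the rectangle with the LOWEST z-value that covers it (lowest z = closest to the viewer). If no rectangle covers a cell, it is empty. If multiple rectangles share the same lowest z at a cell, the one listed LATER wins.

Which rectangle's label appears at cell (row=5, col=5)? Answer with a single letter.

Answer: C

Derivation:
Check cell (5,5):
  A: rows 4-5 cols 1-2 -> outside (col miss)
  B: rows 5-6 cols 0-1 -> outside (col miss)
  C: rows 1-5 cols 5-6 z=2 -> covers; best now C (z=2)
  D: rows 4-5 cols 4-6 z=3 -> covers; best now C (z=2)
  E: rows 1-3 cols 0-2 -> outside (row miss)
Winner: C at z=2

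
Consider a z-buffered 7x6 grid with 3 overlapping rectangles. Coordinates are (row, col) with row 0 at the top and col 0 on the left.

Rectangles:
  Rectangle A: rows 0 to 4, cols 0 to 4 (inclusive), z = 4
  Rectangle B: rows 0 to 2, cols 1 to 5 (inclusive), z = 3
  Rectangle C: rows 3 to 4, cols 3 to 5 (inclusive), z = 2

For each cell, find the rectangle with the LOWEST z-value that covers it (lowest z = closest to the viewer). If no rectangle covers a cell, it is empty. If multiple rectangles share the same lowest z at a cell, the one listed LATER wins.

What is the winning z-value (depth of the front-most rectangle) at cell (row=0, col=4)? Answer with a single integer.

Check cell (0,4):
  A: rows 0-4 cols 0-4 z=4 -> covers; best now A (z=4)
  B: rows 0-2 cols 1-5 z=3 -> covers; best now B (z=3)
  C: rows 3-4 cols 3-5 -> outside (row miss)
Winner: B at z=3

Answer: 3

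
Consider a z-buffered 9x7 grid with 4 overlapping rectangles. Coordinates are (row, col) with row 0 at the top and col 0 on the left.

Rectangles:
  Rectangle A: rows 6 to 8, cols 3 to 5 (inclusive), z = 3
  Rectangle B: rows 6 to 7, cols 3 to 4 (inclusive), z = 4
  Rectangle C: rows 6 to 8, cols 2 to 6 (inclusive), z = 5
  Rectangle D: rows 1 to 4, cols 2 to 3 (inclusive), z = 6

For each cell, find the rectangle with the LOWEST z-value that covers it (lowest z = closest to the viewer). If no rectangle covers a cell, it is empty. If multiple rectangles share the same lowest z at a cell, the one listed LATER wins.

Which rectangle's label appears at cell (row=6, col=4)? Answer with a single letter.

Answer: A

Derivation:
Check cell (6,4):
  A: rows 6-8 cols 3-5 z=3 -> covers; best now A (z=3)
  B: rows 6-7 cols 3-4 z=4 -> covers; best now A (z=3)
  C: rows 6-8 cols 2-6 z=5 -> covers; best now A (z=3)
  D: rows 1-4 cols 2-3 -> outside (row miss)
Winner: A at z=3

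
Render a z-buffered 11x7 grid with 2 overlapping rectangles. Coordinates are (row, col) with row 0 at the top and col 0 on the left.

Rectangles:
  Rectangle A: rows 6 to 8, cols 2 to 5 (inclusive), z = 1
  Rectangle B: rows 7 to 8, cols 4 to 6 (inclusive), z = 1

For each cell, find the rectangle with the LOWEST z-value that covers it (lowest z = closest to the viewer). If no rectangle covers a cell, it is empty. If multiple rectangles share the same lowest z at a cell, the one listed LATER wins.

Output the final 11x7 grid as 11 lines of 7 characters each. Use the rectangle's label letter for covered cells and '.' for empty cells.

.......
.......
.......
.......
.......
.......
..AAAA.
..AABBB
..AABBB
.......
.......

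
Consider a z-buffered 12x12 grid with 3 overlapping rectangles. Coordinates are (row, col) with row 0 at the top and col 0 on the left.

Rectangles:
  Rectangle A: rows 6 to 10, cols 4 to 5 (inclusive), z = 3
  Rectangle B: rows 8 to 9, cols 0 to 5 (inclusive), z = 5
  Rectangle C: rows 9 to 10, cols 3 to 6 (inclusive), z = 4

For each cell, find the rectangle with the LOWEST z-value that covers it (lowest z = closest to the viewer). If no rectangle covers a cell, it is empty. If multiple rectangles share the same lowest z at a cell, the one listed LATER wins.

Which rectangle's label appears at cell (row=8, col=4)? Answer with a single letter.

Check cell (8,4):
  A: rows 6-10 cols 4-5 z=3 -> covers; best now A (z=3)
  B: rows 8-9 cols 0-5 z=5 -> covers; best now A (z=3)
  C: rows 9-10 cols 3-6 -> outside (row miss)
Winner: A at z=3

Answer: A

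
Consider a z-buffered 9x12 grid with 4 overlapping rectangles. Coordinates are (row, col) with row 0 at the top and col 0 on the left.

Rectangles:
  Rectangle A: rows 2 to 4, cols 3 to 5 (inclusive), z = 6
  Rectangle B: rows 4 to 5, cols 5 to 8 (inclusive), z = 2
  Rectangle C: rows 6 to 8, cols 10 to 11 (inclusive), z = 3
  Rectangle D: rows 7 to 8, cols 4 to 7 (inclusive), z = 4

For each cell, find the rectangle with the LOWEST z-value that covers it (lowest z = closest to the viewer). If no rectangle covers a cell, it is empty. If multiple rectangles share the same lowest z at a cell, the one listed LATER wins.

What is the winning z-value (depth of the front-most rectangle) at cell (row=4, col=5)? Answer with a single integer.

Answer: 2

Derivation:
Check cell (4,5):
  A: rows 2-4 cols 3-5 z=6 -> covers; best now A (z=6)
  B: rows 4-5 cols 5-8 z=2 -> covers; best now B (z=2)
  C: rows 6-8 cols 10-11 -> outside (row miss)
  D: rows 7-8 cols 4-7 -> outside (row miss)
Winner: B at z=2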